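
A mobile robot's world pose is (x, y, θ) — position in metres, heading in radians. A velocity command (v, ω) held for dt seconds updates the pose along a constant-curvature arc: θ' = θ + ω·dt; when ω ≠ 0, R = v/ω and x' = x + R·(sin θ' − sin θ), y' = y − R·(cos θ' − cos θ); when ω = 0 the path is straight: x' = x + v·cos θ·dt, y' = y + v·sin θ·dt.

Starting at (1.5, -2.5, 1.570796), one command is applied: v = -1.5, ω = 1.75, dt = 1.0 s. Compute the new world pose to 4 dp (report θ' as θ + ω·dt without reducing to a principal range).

θ' = 1.5708 + 1.75·1.0 = 3.3208
R = v/ω = -1.5/1.75 = -0.8571
x' = 1.5 + -0.8571·(sin 3.3208 − sin 1.5708) = 2.5099
y' = -2.5 − -0.8571·(cos 3.3208 − cos 1.5708) = -3.3434

(2.5099, -3.3434, 3.3208)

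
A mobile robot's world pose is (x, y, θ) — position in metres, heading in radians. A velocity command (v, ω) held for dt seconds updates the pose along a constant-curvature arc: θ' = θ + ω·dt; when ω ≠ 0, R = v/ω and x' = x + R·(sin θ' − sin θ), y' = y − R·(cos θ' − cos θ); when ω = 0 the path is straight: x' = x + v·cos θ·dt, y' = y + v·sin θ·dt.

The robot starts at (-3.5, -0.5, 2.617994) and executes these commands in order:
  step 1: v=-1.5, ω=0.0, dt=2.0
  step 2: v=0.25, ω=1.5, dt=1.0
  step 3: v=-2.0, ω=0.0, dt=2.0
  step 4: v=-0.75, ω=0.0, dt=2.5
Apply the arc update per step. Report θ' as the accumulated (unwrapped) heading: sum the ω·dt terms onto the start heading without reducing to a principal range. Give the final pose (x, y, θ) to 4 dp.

(2.1667, 2.8164, 4.1180)

step 1: θ'=2.6180 (straight) → pose (-0.9019, -2.0000, 2.6180)
step 2: θ'=4.1180 (R=0.1667) → pose (-1.1233, -2.0510, 4.1180)
step 3: θ'=4.1180 (straight) → pose (1.1167, 1.2629, 4.1180)
step 4: θ'=4.1180 (straight) → pose (2.1667, 2.8164, 4.1180)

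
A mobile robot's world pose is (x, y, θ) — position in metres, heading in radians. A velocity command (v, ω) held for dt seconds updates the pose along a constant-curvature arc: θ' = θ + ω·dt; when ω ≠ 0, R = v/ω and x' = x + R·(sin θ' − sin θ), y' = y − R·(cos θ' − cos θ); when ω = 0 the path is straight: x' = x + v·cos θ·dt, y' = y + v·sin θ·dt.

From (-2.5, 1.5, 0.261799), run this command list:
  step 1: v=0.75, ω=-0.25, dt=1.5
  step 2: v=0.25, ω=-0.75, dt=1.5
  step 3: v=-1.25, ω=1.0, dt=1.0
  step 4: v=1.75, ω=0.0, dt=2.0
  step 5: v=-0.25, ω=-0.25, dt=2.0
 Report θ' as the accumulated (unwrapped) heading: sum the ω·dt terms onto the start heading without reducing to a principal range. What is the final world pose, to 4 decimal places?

step 1: θ'=-0.1132 (R=-3.0000) → pose (-1.3847, 1.5830, -0.1132)
step 2: θ'=-1.2382 (R=-0.3333) → pose (-1.1073, 1.3607, -1.2382)
step 3: θ'=-0.2382 (R=-1.2500) → pose (-1.9938, 2.1672, -0.2382)
step 4: θ'=-0.2382 (straight) → pose (1.4074, 1.3414, -0.2382)
step 5: θ'=-0.7382 (R=1.0000) → pose (0.9704, 1.5735, -0.7382)

(0.9704, 1.5735, -0.7382)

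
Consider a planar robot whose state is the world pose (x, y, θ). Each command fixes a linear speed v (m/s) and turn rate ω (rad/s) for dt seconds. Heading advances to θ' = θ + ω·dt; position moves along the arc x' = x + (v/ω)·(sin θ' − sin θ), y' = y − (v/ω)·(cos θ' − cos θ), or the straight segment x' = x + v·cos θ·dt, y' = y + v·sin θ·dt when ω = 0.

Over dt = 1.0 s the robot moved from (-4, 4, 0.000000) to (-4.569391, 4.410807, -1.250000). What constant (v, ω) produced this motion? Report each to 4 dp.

Δθ = -1.250000 − 0.000000 = -1.250000
ω = Δθ/dt = -1.250000/1.0 = -1.2500
R = Δx/(sin θ' − sin θ) = 0.6000
v = R·ω = 0.6000·-1.2500 = -0.7500

v = -0.7500, ω = -1.2500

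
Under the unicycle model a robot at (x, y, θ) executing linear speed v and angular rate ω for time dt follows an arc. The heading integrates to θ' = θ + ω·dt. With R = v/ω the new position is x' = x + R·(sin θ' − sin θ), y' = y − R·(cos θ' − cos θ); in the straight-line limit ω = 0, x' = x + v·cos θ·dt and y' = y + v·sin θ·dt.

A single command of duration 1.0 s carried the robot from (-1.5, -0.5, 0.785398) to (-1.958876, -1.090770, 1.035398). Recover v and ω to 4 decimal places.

v = -0.7500, ω = 0.2500

Δθ = 1.035398 − 0.785398 = 0.250000
ω = Δθ/dt = 0.250000/1.0 = 0.2500
R = −Δy/(cos θ' − cos θ) = -3.0000
v = R·ω = -3.0000·0.2500 = -0.7500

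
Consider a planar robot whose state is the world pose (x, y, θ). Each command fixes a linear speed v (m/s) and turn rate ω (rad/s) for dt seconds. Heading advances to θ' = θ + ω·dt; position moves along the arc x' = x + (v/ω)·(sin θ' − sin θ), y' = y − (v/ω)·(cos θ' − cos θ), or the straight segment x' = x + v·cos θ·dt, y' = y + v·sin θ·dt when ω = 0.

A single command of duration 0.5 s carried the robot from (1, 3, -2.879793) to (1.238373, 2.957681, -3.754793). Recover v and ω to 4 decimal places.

v = -0.5000, ω = -1.7500

Δθ = -3.754793 − -2.879793 = -0.875000
ω = Δθ/dt = -0.875000/0.5 = -1.7500
R = Δx/(sin θ' − sin θ) = 0.2857
v = R·ω = 0.2857·-1.7500 = -0.5000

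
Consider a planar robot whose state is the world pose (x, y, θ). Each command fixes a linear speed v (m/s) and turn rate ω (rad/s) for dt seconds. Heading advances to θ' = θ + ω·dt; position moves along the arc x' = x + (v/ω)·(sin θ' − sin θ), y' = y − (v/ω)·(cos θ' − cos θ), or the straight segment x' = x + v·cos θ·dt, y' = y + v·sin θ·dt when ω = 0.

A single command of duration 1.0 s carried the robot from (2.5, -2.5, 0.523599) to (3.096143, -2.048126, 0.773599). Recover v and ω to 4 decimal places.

v = 0.7500, ω = 0.2500

Δθ = 0.773599 − 0.523599 = 0.250000
ω = Δθ/dt = 0.250000/1.0 = 0.2500
R = Δx/(sin θ' − sin θ) = 3.0000
v = R·ω = 3.0000·0.2500 = 0.7500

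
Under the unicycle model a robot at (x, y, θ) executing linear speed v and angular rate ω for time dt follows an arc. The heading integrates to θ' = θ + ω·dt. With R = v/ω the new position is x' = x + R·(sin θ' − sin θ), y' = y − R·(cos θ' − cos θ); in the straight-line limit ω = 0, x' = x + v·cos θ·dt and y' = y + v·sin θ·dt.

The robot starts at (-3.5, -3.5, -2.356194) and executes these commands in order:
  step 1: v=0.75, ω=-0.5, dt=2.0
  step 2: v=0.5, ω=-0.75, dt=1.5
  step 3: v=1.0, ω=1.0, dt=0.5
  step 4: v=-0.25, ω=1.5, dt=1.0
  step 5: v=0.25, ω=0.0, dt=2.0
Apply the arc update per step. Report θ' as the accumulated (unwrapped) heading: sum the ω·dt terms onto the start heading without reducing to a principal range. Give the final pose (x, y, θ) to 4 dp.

(-5.7846, -3.2947, -2.4812)

step 1: θ'=-3.3562 (R=-1.5000) → pose (-4.8801, -3.9049, -3.3562)
step 2: θ'=-4.4812 (R=-0.6667) → pose (-5.3871, -3.4063, -4.4812)
step 3: θ'=-3.9812 (R=1.0000) → pose (-5.6161, -2.9677, -3.9812)
step 4: θ'=-2.4812 (R=-0.1667) → pose (-5.3898, -2.9880, -2.4812)
step 5: θ'=-2.4812 (straight) → pose (-5.7846, -3.2947, -2.4812)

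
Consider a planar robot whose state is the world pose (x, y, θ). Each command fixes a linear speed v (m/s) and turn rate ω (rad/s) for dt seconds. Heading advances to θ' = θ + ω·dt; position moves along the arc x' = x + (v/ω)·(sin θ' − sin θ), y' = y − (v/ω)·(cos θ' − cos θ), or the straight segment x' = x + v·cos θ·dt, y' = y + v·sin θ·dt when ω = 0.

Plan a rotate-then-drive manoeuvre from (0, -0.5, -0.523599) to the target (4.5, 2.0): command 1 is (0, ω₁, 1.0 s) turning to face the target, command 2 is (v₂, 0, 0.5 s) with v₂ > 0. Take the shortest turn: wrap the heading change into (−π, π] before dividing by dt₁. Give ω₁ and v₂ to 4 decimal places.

heading to target = atan2(2−-0.5, 4.5−0) = 0.5071
Δθ = wrap(0.5071 − -0.5236) = 1.0307; ω₁ = Δθ/dt₁ = 1.0307
distance = √((4.5−0)² + (2−-0.5)²) = 5.1478; v₂ = distance/dt₂ = 10.2956

ω₁ = 1.0307, v₂ = 10.2956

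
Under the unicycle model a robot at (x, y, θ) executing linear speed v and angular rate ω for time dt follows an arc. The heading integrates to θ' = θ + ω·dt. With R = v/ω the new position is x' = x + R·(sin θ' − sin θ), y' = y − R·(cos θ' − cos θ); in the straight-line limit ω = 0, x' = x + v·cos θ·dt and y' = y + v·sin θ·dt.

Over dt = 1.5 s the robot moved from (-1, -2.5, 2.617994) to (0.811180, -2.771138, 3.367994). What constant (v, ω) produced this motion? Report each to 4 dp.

Δθ = 3.367994 − 2.617994 = 0.750000
ω = Δθ/dt = 0.750000/1.5 = 0.5000
R = Δx/(sin θ' − sin θ) = -2.5000
v = R·ω = -2.5000·0.5000 = -1.2500

v = -1.2500, ω = 0.5000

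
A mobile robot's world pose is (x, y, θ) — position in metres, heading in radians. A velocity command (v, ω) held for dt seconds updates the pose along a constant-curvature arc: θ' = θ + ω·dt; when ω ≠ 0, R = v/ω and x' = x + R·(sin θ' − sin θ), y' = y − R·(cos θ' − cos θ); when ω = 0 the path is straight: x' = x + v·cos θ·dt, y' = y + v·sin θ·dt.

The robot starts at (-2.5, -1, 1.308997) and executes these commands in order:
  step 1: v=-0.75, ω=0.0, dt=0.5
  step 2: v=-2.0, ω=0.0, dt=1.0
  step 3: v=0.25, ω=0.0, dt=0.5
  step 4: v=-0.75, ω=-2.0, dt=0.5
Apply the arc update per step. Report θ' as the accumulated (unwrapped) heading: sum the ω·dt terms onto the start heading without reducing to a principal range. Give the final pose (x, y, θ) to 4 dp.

step 1: θ'=1.3090 (straight) → pose (-2.5971, -1.3622, 1.3090)
step 2: θ'=1.3090 (straight) → pose (-3.1147, -3.2941, 1.3090)
step 3: θ'=1.3090 (straight) → pose (-3.0823, -3.1733, 1.3090)
step 4: θ'=0.3090 (R=0.3750) → pose (-3.3305, -3.4335, 0.3090)

(-3.3305, -3.4335, 0.3090)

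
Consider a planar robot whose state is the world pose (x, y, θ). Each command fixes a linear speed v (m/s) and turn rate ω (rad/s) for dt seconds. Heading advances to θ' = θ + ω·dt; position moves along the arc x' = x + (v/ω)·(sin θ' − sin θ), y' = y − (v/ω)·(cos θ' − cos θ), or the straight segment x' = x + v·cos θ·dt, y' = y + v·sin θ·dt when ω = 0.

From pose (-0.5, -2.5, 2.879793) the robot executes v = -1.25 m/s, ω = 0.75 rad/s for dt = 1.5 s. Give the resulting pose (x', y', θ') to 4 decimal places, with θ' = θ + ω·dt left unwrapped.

(1.1979, -1.9735, 4.0048)

θ' = 2.8798 + 0.75·1.5 = 4.0048
R = v/ω = -1.25/0.75 = -1.6667
x' = -0.5 + -1.6667·(sin 4.0048 − sin 2.8798) = 1.1979
y' = -2.5 − -1.6667·(cos 4.0048 − cos 2.8798) = -1.9735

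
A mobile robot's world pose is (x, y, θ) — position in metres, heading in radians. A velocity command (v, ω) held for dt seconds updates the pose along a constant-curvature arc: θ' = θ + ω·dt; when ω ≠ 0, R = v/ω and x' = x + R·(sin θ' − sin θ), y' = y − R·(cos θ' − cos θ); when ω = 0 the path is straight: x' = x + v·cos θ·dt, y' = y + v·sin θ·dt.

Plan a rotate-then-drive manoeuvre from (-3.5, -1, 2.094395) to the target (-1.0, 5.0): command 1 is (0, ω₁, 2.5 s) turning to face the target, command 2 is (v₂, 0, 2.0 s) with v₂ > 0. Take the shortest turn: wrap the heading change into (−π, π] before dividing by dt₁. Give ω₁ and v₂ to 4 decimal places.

heading to target = atan2(5−-1, -1−-3.5) = 1.1760
Δθ = wrap(1.1760 − 2.0944) = -0.9184; ω₁ = Δθ/dt₁ = -0.3674
distance = √((-1−-3.5)² + (5−-1)²) = 6.5000; v₂ = distance/dt₂ = 3.2500

ω₁ = -0.3674, v₂ = 3.2500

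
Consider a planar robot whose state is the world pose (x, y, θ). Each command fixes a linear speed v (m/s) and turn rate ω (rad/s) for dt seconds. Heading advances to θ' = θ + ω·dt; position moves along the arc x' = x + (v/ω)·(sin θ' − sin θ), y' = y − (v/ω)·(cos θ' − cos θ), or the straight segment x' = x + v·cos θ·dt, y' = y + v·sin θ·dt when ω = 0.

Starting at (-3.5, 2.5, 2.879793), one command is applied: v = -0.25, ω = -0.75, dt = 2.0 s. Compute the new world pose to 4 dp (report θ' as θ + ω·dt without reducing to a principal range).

θ' = 2.8798 + -0.75·2.0 = 1.3798
R = v/ω = -0.25/-0.75 = 0.3333
x' = -3.5 + 0.3333·(sin 1.3798 − sin 2.8798) = -3.2590
y' = 2.5 − 0.3333·(cos 1.3798 − cos 2.8798) = 2.1147

(-3.2590, 2.1147, 1.3798)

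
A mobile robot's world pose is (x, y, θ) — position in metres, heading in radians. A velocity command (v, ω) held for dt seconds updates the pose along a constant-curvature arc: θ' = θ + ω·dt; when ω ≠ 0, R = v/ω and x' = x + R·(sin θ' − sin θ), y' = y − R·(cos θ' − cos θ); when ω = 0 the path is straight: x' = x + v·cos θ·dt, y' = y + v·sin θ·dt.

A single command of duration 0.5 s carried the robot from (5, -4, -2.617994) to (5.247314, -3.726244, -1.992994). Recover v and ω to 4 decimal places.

Δθ = -1.992994 − -2.617994 = 0.625000
ω = Δθ/dt = 0.625000/0.5 = 1.2500
R = −Δy/(cos θ' − cos θ) = -0.6000
v = R·ω = -0.6000·1.2500 = -0.7500

v = -0.7500, ω = 1.2500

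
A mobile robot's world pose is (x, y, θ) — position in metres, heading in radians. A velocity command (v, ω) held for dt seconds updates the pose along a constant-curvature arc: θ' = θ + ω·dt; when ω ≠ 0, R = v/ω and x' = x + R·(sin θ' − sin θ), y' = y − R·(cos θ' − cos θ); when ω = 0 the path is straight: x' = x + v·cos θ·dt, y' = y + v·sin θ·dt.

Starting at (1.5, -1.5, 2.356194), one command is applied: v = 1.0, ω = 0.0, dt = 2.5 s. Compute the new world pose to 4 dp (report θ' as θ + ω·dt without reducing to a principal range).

θ' = 2.3562 + 0.0·2.5 = 2.3562
ω = 0 → straight: x' = 1.5 + 1.0·cos(2.3562)·2.5 = -0.2678
y' = -1.5 + 1.0·sin(2.3562)·2.5 = 0.2678

(-0.2678, 0.2678, 2.3562)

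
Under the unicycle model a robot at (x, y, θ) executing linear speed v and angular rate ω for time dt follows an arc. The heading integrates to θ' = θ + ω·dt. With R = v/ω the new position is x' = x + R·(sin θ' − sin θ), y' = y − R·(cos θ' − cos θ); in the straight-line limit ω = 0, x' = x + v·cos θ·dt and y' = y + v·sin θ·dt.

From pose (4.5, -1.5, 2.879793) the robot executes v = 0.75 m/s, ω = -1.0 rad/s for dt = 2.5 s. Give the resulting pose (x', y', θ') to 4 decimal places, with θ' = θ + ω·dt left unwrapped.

(4.4161, -0.0790, 0.3798)

θ' = 2.8798 + -1.0·2.5 = 0.3798
R = v/ω = 0.75/-1.0 = -0.7500
x' = 4.5 + -0.7500·(sin 0.3798 − sin 2.8798) = 4.4161
y' = -1.5 − -0.7500·(cos 0.3798 − cos 2.8798) = -0.0790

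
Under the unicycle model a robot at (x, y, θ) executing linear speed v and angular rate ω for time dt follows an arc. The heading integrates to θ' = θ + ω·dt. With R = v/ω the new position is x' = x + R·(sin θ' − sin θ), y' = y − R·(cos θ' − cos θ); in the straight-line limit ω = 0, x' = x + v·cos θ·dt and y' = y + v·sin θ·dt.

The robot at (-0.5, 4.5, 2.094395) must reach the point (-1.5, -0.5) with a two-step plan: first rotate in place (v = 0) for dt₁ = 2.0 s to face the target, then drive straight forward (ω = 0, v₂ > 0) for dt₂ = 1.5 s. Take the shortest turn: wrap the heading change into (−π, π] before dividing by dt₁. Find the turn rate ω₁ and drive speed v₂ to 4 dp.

heading to target = atan2(-0.5−4.5, -1.5−-0.5) = -1.7682
Δθ = wrap(-1.7682 − 2.0944) = 2.4206; ω₁ = Δθ/dt₁ = 1.2103
distance = √((-1.5−-0.5)² + (-0.5−4.5)²) = 5.0990; v₂ = distance/dt₂ = 3.3993

ω₁ = 1.2103, v₂ = 3.3993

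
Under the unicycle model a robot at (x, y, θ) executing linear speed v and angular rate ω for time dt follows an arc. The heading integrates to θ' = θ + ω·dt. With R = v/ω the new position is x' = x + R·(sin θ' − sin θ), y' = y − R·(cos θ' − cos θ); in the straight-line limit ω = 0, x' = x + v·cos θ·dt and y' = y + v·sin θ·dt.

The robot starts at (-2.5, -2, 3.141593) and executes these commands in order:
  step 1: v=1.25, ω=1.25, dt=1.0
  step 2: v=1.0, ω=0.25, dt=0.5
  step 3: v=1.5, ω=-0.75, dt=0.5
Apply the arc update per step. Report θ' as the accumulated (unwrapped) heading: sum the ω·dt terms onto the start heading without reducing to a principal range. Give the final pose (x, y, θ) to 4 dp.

step 1: θ'=4.3916 (R=1.0000) → pose (-3.4490, -2.6847, 4.3916)
step 2: θ'=4.5166 (R=4.0000) → pose (-3.5766, -3.1678, 4.5166)
step 3: θ'=4.1416 (R=-2.0000) → pose (-3.8555, -3.8593, 4.1416)

(-3.8555, -3.8593, 4.1416)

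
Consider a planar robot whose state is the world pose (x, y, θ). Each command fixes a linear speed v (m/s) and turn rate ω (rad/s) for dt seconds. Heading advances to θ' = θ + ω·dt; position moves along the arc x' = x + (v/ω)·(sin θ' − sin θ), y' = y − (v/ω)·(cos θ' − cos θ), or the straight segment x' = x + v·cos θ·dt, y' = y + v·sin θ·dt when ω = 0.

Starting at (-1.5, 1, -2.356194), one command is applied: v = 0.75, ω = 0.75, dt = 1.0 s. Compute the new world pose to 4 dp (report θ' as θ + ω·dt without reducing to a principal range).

(-1.7923, 0.3283, -1.6062)

θ' = -2.3562 + 0.75·1.0 = -1.6062
R = v/ω = 0.75/0.75 = 1.0000
x' = -1.5 + 1.0000·(sin -1.6062 − sin -2.3562) = -1.7923
y' = 1 − 1.0000·(cos -1.6062 − cos -2.3562) = 0.3283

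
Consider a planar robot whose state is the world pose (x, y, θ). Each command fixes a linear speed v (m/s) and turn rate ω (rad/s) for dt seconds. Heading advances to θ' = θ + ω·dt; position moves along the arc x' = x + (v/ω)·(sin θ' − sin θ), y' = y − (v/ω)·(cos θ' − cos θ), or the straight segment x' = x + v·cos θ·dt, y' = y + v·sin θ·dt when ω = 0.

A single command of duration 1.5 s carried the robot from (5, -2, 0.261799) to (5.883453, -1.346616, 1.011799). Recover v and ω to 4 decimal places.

Δθ = 1.011799 − 0.261799 = 0.750000
ω = Δθ/dt = 0.750000/1.5 = 0.5000
R = Δx/(sin θ' − sin θ) = 1.5000
v = R·ω = 1.5000·0.5000 = 0.7500

v = 0.7500, ω = 0.5000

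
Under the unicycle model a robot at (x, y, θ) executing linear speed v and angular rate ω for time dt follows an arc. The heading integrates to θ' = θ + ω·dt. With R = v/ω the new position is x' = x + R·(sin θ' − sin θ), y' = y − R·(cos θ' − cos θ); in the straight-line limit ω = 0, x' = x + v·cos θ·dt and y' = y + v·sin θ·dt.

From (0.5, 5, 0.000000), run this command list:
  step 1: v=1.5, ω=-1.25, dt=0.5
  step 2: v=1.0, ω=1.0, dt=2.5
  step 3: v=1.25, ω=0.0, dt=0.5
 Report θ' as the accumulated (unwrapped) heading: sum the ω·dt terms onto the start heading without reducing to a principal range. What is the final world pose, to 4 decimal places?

step 1: θ'=-0.6250 (R=-1.2000) → pose (1.2021, 4.7732, -0.6250)
step 2: θ'=1.8750 (R=1.0000) → pose (2.7413, 5.8837, 1.8750)
step 3: θ'=1.8750 (straight) → pose (2.5541, 6.4800, 1.8750)

(2.5541, 6.4800, 1.8750)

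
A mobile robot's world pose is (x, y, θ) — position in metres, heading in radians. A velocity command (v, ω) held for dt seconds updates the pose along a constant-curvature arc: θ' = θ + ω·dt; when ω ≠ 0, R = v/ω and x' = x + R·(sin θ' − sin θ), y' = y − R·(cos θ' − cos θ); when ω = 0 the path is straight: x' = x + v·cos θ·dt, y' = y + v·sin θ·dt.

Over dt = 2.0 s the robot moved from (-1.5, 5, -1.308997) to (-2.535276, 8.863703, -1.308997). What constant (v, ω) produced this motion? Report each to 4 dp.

v = -2.0000, ω = 0.0000

Δθ = -1.308997 − -1.308997 = 0.000000
ω = Δθ/dt = 0.000000/2.0 = 0.0000
ω = 0 → v = (Δx·cos θ + Δy·sin θ)/dt = -2.0000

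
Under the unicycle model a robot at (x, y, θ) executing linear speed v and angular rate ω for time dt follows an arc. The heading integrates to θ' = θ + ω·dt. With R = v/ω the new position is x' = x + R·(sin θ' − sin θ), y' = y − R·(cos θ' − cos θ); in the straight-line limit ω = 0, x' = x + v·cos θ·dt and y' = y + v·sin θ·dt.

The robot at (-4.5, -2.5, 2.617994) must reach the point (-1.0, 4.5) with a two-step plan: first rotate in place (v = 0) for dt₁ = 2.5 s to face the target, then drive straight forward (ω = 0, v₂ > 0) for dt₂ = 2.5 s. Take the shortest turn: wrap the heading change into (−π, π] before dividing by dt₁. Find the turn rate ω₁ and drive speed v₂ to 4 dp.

heading to target = atan2(4.5−-2.5, -1−-4.5) = 1.1071
Δθ = wrap(1.1071 − 2.6180) = -1.5108; ω₁ = Δθ/dt₁ = -0.6043
distance = √((-1−-4.5)² + (4.5−-2.5)²) = 7.8262; v₂ = distance/dt₂ = 3.1305

ω₁ = -0.6043, v₂ = 3.1305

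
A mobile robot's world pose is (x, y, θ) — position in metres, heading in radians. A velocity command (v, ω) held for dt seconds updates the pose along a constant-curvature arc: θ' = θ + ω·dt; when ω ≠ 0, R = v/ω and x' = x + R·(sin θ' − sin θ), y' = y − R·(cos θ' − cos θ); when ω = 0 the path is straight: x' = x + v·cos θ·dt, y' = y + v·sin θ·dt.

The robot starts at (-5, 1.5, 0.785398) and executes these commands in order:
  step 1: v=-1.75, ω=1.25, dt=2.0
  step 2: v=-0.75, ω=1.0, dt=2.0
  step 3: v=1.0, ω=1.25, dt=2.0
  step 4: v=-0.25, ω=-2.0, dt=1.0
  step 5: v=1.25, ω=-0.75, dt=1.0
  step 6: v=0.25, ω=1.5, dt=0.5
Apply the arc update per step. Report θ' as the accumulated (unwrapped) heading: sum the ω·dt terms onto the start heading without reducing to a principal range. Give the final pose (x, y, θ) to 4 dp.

(-1.1376, -0.4779, 5.7854)

step 1: θ'=3.2854 (R=-1.4000) → pose (-3.8094, -0.8755, 3.2854)
step 2: θ'=5.2854 (R=-0.7500) → pose (-3.2867, 0.2734, 5.2854)
step 3: θ'=7.7854 (R=0.8000) → pose (-1.8164, 0.6523, 7.7854)
step 4: θ'=5.7854 (R=0.1250) → pose (-2.0007, 0.5510, 5.7854)
step 5: θ'=5.0354 (R=-1.6667) → pose (-1.2161, -0.3843, 5.0354)
step 6: θ'=5.7854 (R=0.1667) → pose (-1.1376, -0.4779, 5.7854)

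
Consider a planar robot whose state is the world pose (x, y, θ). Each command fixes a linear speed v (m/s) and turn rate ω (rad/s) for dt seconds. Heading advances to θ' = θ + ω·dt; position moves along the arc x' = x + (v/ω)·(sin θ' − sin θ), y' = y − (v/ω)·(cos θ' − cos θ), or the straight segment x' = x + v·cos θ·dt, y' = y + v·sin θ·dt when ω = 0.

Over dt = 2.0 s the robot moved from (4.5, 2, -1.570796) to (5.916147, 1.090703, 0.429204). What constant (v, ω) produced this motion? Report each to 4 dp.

v = 1.0000, ω = 1.0000

Δθ = 0.429204 − -1.570796 = 2.000000
ω = Δθ/dt = 2.000000/2.0 = 1.0000
R = Δx/(sin θ' − sin θ) = 1.0000
v = R·ω = 1.0000·1.0000 = 1.0000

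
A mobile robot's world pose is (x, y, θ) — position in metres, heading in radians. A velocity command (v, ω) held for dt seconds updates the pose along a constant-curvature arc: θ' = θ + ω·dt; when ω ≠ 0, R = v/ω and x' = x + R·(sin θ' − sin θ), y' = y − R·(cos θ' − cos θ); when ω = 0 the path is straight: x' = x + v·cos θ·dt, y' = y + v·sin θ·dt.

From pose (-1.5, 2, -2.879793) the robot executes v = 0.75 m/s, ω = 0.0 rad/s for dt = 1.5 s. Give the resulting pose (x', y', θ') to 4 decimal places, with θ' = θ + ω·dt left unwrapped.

θ' = -2.8798 + 0.0·1.5 = -2.8798
ω = 0 → straight: x' = -1.5 + 0.75·cos(-2.8798)·1.5 = -2.5867
y' = 2 + 0.75·sin(-2.8798)·1.5 = 1.7088

(-2.5867, 1.7088, -2.8798)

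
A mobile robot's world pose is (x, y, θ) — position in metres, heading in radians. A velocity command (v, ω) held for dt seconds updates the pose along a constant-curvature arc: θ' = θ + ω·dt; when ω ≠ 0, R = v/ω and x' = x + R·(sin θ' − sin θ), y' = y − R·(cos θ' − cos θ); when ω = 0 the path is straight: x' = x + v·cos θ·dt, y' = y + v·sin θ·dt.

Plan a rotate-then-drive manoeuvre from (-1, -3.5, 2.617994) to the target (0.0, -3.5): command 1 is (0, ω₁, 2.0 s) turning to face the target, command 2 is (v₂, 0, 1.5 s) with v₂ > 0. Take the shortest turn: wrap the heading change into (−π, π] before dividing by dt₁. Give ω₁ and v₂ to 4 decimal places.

ω₁ = -1.3090, v₂ = 0.6667

heading to target = atan2(-3.5−-3.5, 0−-1) = 0.0000
Δθ = wrap(0.0000 − 2.6180) = -2.6180; ω₁ = Δθ/dt₁ = -1.3090
distance = √((0−-1)² + (-3.5−-3.5)²) = 1.0000; v₂ = distance/dt₂ = 0.6667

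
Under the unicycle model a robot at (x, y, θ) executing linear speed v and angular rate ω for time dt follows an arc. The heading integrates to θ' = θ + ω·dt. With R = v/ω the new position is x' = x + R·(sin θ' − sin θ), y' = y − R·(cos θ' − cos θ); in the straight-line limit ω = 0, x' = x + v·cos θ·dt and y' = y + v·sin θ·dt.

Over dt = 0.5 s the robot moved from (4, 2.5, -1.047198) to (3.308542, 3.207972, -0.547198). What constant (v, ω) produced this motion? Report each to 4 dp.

Δθ = -0.547198 − -1.047198 = 0.500000
ω = Δθ/dt = 0.500000/0.5 = 1.0000
R = −Δy/(cos θ' − cos θ) = -2.0000
v = R·ω = -2.0000·1.0000 = -2.0000

v = -2.0000, ω = 1.0000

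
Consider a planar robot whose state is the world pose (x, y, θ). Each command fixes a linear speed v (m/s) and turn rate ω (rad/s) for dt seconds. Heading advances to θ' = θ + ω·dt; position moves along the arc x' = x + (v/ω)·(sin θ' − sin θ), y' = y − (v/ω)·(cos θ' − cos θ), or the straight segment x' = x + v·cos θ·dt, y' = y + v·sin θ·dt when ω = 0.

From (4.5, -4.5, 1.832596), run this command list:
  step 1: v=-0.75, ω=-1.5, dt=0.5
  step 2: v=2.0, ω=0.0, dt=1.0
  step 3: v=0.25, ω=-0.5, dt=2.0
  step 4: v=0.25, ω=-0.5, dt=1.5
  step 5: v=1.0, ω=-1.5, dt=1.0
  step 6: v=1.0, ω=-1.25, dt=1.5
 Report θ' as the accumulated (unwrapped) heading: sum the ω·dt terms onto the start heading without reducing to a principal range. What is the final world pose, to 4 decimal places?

step 1: θ'=1.0826 (R=0.5000) → pose (4.4586, -4.8639, 1.0826)
step 2: θ'=1.0826 (straight) → pose (5.3967, -3.0976, 1.0826)
step 3: θ'=0.0826 (R=-0.5000) → pose (5.7970, -2.8338, 0.0826)
step 4: θ'=-0.6674 (R=-0.5000) → pose (6.1478, -2.9394, -0.6674)
step 5: θ'=-2.1674 (R=-0.6667) → pose (6.2866, -3.8376, -2.1674)
step 6: θ'=-4.0424 (R=-0.8000) → pose (4.9978, -3.8849, -4.0424)

(4.9978, -3.8849, -4.0424)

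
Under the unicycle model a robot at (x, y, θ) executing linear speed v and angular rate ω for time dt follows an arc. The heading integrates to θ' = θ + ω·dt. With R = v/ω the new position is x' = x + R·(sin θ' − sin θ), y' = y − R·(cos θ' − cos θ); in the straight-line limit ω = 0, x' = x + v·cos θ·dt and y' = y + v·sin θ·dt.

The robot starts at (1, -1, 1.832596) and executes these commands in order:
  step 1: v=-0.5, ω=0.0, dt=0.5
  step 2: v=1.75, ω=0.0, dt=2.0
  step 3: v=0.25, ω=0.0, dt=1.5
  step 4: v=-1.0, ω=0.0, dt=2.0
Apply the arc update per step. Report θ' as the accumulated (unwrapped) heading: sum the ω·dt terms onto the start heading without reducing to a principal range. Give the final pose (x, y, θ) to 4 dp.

(0.5794, 0.5696, 1.8326)

step 1: θ'=1.8326 (straight) → pose (1.0647, -1.2415, 1.8326)
step 2: θ'=1.8326 (straight) → pose (0.1588, 2.1393, 1.8326)
step 3: θ'=1.8326 (straight) → pose (0.0618, 2.5015, 1.8326)
step 4: θ'=1.8326 (straight) → pose (0.5794, 0.5696, 1.8326)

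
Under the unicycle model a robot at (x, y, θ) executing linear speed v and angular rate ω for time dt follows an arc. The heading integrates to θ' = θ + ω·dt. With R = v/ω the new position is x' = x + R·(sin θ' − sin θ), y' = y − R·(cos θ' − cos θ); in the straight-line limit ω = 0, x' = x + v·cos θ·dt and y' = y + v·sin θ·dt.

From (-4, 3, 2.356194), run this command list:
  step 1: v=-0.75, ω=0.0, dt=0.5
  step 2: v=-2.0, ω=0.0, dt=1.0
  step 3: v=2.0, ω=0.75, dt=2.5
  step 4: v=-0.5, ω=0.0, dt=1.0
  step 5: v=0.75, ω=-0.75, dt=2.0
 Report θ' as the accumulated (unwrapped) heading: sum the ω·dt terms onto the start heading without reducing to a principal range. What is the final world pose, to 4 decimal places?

step 1: θ'=2.3562 (straight) → pose (-3.7348, 2.7348, 2.3562)
step 2: θ'=2.3562 (straight) → pose (-2.3206, 1.3206, 2.3562)
step 3: θ'=4.2312 (R=2.6667) → pose (-6.5701, 0.6692, 4.2312)
step 4: θ'=4.2312 (straight) → pose (-6.3387, 1.1125, 4.2312)
step 5: θ'=2.7312 (R=-1.0000) → pose (-7.6241, 0.6583, 2.7312)

(-7.6241, 0.6583, 2.7312)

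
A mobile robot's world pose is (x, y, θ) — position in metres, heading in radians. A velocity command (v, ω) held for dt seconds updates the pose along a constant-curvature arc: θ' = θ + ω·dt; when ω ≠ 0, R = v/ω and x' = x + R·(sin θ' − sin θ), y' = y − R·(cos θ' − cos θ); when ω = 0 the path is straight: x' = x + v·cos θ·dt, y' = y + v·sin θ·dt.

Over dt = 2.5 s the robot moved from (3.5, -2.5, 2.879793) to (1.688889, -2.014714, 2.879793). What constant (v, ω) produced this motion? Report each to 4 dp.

v = 0.7500, ω = 0.0000

Δθ = 2.879793 − 2.879793 = 0.000000
ω = Δθ/dt = 0.000000/2.5 = 0.0000
ω = 0 → v = (Δx·cos θ + Δy·sin θ)/dt = 0.7500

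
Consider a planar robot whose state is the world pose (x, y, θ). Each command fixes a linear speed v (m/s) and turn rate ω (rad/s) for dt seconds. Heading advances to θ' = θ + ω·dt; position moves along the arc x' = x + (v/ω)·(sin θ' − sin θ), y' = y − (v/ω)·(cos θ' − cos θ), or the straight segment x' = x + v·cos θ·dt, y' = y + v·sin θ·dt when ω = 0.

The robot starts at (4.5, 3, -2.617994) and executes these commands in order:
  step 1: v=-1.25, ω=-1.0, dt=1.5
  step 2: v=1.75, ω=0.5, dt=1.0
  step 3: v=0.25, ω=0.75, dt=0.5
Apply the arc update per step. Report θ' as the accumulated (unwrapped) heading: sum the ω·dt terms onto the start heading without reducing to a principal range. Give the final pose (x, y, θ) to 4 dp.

(4.7468, 3.8031, -3.2430)

step 1: θ'=-4.1180 (R=1.2500) → pose (6.1606, 2.6175, -4.1180)
step 2: θ'=-3.6180 (R=3.5000) → pose (4.8659, 3.7677, -3.6180)
step 3: θ'=-3.2430 (R=0.3333) → pose (4.7468, 3.8031, -3.2430)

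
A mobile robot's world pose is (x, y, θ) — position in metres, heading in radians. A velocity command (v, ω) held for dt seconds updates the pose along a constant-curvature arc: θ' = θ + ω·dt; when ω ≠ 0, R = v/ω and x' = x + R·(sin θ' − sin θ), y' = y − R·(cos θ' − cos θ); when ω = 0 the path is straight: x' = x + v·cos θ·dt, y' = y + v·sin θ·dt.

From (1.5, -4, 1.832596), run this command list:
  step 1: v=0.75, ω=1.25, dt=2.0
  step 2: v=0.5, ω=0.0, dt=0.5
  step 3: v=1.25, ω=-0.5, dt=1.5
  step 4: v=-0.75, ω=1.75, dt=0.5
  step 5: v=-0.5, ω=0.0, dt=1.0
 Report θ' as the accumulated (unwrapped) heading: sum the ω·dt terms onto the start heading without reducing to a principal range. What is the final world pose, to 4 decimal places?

(-0.6264, -4.7356, 4.4576)

step 1: θ'=4.3326 (R=0.6000) → pose (0.3632, -3.9329, 4.3326)
step 2: θ'=4.3326 (straight) → pose (0.2705, -4.1650, 4.3326)
step 3: θ'=3.5826 (R=-2.5000) → pose (-0.9842, -5.4990, 3.5826)
step 4: θ'=4.4576 (R=-0.4286) → pose (-0.7524, -5.2195, 4.4576)
step 5: θ'=4.4576 (straight) → pose (-0.6264, -4.7356, 4.4576)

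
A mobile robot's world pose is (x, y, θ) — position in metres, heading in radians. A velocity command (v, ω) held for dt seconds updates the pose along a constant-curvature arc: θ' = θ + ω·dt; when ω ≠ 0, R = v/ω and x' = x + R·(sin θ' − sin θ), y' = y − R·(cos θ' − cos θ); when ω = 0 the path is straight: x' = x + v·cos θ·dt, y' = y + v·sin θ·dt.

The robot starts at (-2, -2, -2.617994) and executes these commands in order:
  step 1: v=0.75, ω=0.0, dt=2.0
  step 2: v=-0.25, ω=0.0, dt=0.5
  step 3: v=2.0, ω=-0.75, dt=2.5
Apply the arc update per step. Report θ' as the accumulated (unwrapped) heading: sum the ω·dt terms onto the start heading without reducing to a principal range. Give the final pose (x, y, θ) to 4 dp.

step 1: θ'=-2.6180 (straight) → pose (-3.2990, -2.7500, -2.6180)
step 2: θ'=-2.6180 (straight) → pose (-3.1908, -2.6875, -2.6180)
step 3: θ'=-4.4930 (R=-2.6667) → pose (-7.1269, -0.9585, -4.4930)

(-7.1269, -0.9585, -4.4930)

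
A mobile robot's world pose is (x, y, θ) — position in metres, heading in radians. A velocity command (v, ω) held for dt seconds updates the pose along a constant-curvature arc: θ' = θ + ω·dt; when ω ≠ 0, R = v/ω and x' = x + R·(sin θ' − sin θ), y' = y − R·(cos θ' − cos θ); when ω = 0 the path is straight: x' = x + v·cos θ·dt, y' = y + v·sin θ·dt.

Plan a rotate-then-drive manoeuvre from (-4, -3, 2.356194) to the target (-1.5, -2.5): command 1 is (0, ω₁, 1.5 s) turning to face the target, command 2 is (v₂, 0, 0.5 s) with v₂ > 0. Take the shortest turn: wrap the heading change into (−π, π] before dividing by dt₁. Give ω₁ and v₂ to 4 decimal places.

ω₁ = -1.4392, v₂ = 5.0990

heading to target = atan2(-2.5−-3, -1.5−-4) = 0.1974
Δθ = wrap(0.1974 − 2.3562) = -2.1588; ω₁ = Δθ/dt₁ = -1.4392
distance = √((-1.5−-4)² + (-2.5−-3)²) = 2.5495; v₂ = distance/dt₂ = 5.0990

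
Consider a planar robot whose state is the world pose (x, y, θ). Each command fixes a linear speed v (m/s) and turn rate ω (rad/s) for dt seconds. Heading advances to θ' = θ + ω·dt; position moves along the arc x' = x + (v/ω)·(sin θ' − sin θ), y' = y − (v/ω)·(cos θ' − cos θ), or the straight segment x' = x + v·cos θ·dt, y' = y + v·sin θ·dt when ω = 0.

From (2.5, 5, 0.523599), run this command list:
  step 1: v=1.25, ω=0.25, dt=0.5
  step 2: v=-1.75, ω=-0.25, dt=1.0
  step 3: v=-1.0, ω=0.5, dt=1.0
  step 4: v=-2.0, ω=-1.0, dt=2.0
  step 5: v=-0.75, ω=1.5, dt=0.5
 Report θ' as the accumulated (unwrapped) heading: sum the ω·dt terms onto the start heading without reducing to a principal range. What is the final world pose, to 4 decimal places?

(-2.9023, 4.4589, -0.3514)

step 1: θ'=0.6486 (R=5.0000) → pose (3.0204, 5.3455, 0.6486)
step 2: θ'=0.3986 (R=7.0000) → pose (1.5088, 4.4727, 0.3986)
step 3: θ'=0.8986 (R=-2.0000) → pose (0.7201, 3.8750, 0.8986)
step 4: θ'=-1.1014 (R=2.0000) → pose (-2.6285, 4.2157, -1.1014)
step 5: θ'=-0.3514 (R=-0.5000) → pose (-2.9023, 4.4589, -0.3514)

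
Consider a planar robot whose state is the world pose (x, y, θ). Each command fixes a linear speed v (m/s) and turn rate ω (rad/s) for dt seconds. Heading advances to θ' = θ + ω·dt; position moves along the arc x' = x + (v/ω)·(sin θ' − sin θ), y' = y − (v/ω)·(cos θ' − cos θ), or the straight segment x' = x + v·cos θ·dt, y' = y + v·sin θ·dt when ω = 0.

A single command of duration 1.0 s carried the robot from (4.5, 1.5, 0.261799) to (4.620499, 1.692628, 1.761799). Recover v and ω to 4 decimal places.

Δθ = 1.761799 − 0.261799 = 1.500000
ω = Δθ/dt = 1.500000/1.0 = 1.5000
R = −Δy/(cos θ' − cos θ) = 0.1667
v = R·ω = 0.1667·1.5000 = 0.2500

v = 0.2500, ω = 1.5000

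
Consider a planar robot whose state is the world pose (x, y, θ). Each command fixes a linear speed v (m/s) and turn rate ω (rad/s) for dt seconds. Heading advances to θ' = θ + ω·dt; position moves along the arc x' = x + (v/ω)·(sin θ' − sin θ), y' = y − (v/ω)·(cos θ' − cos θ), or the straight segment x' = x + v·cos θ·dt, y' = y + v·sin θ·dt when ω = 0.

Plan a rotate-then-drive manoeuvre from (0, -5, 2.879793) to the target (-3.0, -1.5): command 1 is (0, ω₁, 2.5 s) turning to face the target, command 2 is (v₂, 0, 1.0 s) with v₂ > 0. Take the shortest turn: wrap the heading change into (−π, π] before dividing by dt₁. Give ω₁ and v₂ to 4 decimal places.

heading to target = atan2(-1.5−-5, -3−0) = 2.2794
Δθ = wrap(2.2794 − 2.8798) = -0.6004; ω₁ = Δθ/dt₁ = -0.2401
distance = √((-3−0)² + (-1.5−-5)²) = 4.6098; v₂ = distance/dt₂ = 4.6098

ω₁ = -0.2401, v₂ = 4.6098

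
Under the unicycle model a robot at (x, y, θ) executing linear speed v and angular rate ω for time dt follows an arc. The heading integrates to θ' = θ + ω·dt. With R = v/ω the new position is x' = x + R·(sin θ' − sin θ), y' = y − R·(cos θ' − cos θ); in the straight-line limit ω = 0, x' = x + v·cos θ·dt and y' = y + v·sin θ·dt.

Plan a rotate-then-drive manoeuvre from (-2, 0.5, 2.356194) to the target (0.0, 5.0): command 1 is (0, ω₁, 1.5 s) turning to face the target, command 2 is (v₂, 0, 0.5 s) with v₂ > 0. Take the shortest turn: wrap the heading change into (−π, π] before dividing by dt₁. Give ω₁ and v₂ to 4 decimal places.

ω₁ = -0.8024, v₂ = 9.8489

heading to target = atan2(5−0.5, 0−-2) = 1.1526
Δθ = wrap(1.1526 − 2.3562) = -1.2036; ω₁ = Δθ/dt₁ = -0.8024
distance = √((0−-2)² + (5−0.5)²) = 4.9244; v₂ = distance/dt₂ = 9.8489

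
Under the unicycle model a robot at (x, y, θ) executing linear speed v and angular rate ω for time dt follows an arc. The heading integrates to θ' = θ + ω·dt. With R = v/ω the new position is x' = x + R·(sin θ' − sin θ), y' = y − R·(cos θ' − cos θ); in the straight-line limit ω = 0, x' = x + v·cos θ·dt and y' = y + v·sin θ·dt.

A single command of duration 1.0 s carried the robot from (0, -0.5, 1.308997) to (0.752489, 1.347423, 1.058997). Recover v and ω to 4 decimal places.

Δθ = 1.058997 − 1.308997 = -0.250000
ω = Δθ/dt = -0.250000/1.0 = -0.2500
R = −Δy/(cos θ' − cos θ) = -8.0000
v = R·ω = -8.0000·-0.2500 = 2.0000

v = 2.0000, ω = -0.2500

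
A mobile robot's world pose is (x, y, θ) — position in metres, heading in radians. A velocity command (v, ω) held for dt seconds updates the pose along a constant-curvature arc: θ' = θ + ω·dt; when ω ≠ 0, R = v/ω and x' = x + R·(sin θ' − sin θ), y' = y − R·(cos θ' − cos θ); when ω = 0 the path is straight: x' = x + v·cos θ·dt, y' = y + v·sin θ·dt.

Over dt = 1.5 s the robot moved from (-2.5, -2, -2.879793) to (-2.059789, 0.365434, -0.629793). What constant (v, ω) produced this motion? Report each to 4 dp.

v = -2.0000, ω = 1.5000

Δθ = -0.629793 − -2.879793 = 2.250000
ω = Δθ/dt = 2.250000/1.5 = 1.5000
R = −Δy/(cos θ' − cos θ) = -1.3333
v = R·ω = -1.3333·1.5000 = -2.0000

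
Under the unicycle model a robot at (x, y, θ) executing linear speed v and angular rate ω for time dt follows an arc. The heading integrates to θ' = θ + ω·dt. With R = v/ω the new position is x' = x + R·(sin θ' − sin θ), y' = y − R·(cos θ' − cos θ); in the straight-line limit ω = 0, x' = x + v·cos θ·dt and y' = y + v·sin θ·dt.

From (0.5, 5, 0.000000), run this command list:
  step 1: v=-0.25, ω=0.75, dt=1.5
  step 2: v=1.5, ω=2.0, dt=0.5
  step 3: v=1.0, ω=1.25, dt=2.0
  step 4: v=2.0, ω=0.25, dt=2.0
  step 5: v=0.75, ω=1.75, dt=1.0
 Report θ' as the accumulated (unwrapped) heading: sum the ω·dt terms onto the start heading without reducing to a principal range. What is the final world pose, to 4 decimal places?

(-0.0444, 1.0872, 6.8750)

step 1: θ'=1.1250 (R=-0.3333) → pose (0.1992, 4.8104, 1.1250)
step 2: θ'=2.1250 (R=0.7500) → pose (0.1603, 5.5285, 2.1250)
step 3: θ'=4.6250 (R=0.8000) → pose (-1.3169, 5.1773, 4.6250)
step 4: θ'=5.1250 (R=8.0000) → pose (-0.6761, 1.2710, 5.1250)
step 5: θ'=6.8750 (R=0.4286) → pose (-0.0444, 1.0872, 6.8750)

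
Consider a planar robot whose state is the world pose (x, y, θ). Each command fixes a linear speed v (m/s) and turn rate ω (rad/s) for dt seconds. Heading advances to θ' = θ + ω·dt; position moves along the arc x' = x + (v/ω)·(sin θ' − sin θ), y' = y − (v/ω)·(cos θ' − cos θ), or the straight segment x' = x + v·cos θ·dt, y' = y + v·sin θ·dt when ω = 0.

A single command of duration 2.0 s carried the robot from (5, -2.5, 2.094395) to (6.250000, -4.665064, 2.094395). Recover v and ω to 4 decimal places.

v = -1.2500, ω = 0.0000

Δθ = 2.094395 − 2.094395 = 0.000000
ω = Δθ/dt = 0.000000/2.0 = 0.0000
ω = 0 → v = (Δx·cos θ + Δy·sin θ)/dt = -1.2500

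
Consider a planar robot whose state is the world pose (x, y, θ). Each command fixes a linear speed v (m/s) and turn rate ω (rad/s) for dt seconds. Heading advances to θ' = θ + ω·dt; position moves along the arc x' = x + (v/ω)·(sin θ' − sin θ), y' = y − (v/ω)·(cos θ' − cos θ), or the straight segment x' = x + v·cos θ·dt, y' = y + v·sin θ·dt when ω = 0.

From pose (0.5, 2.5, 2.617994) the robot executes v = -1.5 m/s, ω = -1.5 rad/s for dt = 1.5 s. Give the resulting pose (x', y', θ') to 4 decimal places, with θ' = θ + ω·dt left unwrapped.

θ' = 2.6180 + -1.5·1.5 = 0.3680
R = v/ω = -1.5/-1.5 = 1.0000
x' = 0.5 + 1.0000·(sin 0.3680 − sin 2.6180) = 0.3597
y' = 2.5 − 1.0000·(cos 0.3680 − cos 2.6180) = 0.7009

(0.3597, 0.7009, 0.3680)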